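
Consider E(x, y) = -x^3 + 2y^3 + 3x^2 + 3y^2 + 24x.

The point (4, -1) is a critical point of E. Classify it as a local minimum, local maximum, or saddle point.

local maximum

The mixed partial ∂²E/∂x∂y is 0, so the Hessian at any point is diag(E_xx, E_yy) = diag(6(-x + 1), 6(2y + 1)).
At (4, -1): H = diag(-18, -6).
Both eigenvalues are negative, so H is negative definite: a local maximum.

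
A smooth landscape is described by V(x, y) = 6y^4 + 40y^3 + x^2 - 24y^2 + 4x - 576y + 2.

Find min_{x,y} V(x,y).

V(x,y) separates as P(x) + Q(y) + 2, so its minimum is min P + min Q + 2.
P'(x) = 2x + 4 vanishes at x ∈ {-2}; Q'(y) = 24(y - 2)(y + 3)(y + 4) vanishes at y ∈ {-4, -3, 2}.
Local minima of P (where P''>0): P(-2)=-4. Local minima of Q: Q(-4)=896, Q(2)=-832.
So the global minimum of V is P(-2) + Q(2) + 2 = -4 − 832 + 2 = -834, attained at (-2, 2).

-834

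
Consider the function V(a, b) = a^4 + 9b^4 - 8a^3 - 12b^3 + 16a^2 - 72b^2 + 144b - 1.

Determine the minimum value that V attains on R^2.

V(a,b) separates as P(a) + Q(b) − 1, so its minimum is min P + min Q − 1.
P'(a) = 4a(a - 4)(a - 2) vanishes at a ∈ {0, 2, 4}; Q'(b) = 36(b - 2)(b - 1)(b + 2) vanishes at b ∈ {-2, 1, 2}.
Local minima of P (where P''>0): P(0)=0, P(4)=0. Local minima of Q: Q(-2)=-336, Q(2)=48.
So the global minimum of V is P(0) + Q(-2) − 1 = 0 − 336 − 1 = -337, attained at (0, -2).

-337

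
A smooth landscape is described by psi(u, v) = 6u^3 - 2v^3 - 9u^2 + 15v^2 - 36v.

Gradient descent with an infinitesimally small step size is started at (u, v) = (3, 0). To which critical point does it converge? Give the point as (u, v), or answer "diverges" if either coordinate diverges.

(1, 2)

psi is separable, so gradient descent decouples: u follows -∂psi/∂u, v follows -∂psi/∂v.
∂psi/∂u = 18u(u - 1); at u=3 this is 108, so u decreases.
∂psi/∂v = -6(v - 3)(v - 2); at v=0 this is -36, so v increases.
u converges to its nearest critical value 1 (a local min of the u-part); v converges to 2. The iterate converges to (1, 2).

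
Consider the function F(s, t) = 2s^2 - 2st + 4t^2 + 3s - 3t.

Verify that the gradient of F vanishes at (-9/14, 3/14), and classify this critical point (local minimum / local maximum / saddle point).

local minimum

∇F = (4s - 2t + 3, -2s + 8t - 3); substituting (-9/14, 3/14) gives ∇F = (0, 0), so (-9/14, 3/14) is indeed a critical point.
The Hessian of F is constant: H = [[4, -2], [-2, 8]].
det(H) = 4·8 − (-2)² = 28.
det(H) > 0 and tr(H) = 12 > 0, so H is positive definite and the point is a local minimum.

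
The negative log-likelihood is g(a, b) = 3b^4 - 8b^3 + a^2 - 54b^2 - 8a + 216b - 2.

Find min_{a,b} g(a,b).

-693

g(a,b) separates as P(a) + Q(b) − 2, so its minimum is min P + min Q − 2.
P'(a) = 2a - 8 vanishes at a ∈ {4}; Q'(b) = 12(b - 3)(b - 2)(b + 3) vanishes at b ∈ {-3, 2, 3}.
Local minima of P (where P''>0): P(4)=-16. Local minima of Q: Q(-3)=-675, Q(3)=189.
So the global minimum of g is P(4) + Q(-3) − 2 = -16 − 675 − 2 = -693, attained at (4, -3).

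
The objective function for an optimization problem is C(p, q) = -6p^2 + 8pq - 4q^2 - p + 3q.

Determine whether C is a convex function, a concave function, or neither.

concave

C is quadratic, so its Hessian is the constant matrix H = [[-12, 8], [8, -8]].
det(H) = 32, tr(H) = -20.
det(H) > 0 and tr(H) < 0, so H is negative definite everywhere: concave.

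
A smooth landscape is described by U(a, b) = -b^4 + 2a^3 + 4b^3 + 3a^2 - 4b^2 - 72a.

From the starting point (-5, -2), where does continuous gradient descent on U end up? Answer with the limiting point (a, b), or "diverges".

diverges

U is separable, so gradient descent decouples: a follows -∂U/∂a, b follows -∂U/∂b.
∂U/∂a = 6(a - 3)(a + 4); at a=-5 this is 48, so a decreases.
∂U/∂b = -4b(b - 2)(b - 1); at b=-2 this is 96, so b decreases.
The a-coordinate has no critical point in that direction and runs off to infinity.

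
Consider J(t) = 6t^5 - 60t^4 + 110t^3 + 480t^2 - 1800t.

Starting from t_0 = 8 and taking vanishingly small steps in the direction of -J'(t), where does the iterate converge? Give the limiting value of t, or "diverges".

5

J'(t) = 30(t - 5)(t - 3)(t - 2)(t + 2), so J'(8) = 27000.
Gradient descent moves in the -J' direction, i.e. t is decreasing.
The nearest critical point in that direction is t = 5, where J'' = 1260 > 0 (a local minimum). The iterate converges there.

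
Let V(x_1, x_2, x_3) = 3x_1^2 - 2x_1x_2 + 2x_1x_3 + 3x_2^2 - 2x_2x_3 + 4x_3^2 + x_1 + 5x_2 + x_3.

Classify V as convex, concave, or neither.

V is quadratic, so its Hessian is the constant matrix H = [[6, -2, 2], [-2, 6, -2], [2, -2, 8]].
Leading principal minors: 6, 32, 224.
All positive ⇒ H ≻ 0 ⇒ convex.

convex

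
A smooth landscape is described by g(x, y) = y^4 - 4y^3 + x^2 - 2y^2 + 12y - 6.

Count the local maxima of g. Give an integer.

0

g separates as a function of x plus a function of y, so ∇g=0 decouples.
∂g/∂x = 2x = 0 at x ∈ {0}; ∂g/∂y = 4(y - 3)(y - 1)(y + 1) = 0 at y ∈ {-1, 1, 3}.
The Hessian is diagonal: diag(g_xx, g_yy). Second derivatives: g_xx(0)=2; g_yy(-1)=32, g_yy(1)=-16, g_yy(3)=32.
Local maxima occur where both diagonal entries negative: none. Count: 0.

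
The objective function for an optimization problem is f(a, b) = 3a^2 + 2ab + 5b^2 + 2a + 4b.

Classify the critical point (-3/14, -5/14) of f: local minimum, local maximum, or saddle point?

local minimum

The Hessian of f is constant: H = [[6, 2], [2, 10]].
det(H) = 6·10 − 2² = 56.
det(H) > 0 and tr(H) = 16 > 0, so H is positive definite and the point is a local minimum.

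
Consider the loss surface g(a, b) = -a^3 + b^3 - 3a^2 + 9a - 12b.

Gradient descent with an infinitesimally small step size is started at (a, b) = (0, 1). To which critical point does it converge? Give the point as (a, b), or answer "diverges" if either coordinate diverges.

g is separable, so gradient descent decouples: a follows -∂g/∂a, b follows -∂g/∂b.
∂g/∂a = -3(a - 1)(a + 3); at a=0 this is 9, so a decreases.
∂g/∂b = 3(b - 2)(b + 2); at b=1 this is -9, so b increases.
a converges to its nearest critical value -3 (a local min of the a-part); b converges to 2. The iterate converges to (-3, 2).

(-3, 2)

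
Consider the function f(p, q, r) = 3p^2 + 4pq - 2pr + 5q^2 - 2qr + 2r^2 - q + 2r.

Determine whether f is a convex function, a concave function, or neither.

f is quadratic, so its Hessian is the constant matrix H = [[6, 4, -2], [4, 10, -2], [-2, -2, 4]].
Leading principal minors: 6, 44, 144.
All positive ⇒ H ≻ 0 ⇒ convex.

convex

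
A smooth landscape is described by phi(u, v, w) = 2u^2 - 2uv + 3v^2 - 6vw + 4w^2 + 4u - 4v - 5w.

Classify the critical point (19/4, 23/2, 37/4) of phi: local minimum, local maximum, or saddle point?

local minimum

The Hessian is constant: H = [[4, -2, 0], [-2, 6, -6], [0, -6, 8]].
Leading principal minors: Δ₁ = 4, Δ₂ = 20, Δ₃ = 16.
All leading minors are positive, so H is positive definite: a local minimum.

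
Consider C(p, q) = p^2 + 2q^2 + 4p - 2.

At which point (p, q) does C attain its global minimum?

(-2, 0)

C(p,q) separates as A(p) + B(q) − 2, so its minimum is min A + min B − 2.
A'(p) = 2p + 4 vanishes at p ∈ {-2}; B'(q) = 4q vanishes at q ∈ {0}.
Local minima of A (where A''>0): A(-2)=-4. Local minima of B: B(0)=0.
So the global minimum of C is A(-2) + B(0) − 2 = -4 + 0 − 2 = -6, attained at (-2, 0).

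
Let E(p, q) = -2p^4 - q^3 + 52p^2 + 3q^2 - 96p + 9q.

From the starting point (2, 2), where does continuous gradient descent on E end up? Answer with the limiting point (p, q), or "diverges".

E is separable, so gradient descent decouples: p follows -∂E/∂p, q follows -∂E/∂q.
∂E/∂p = -8(p - 3)(p - 1)(p + 4); at p=2 this is 48, so p decreases.
∂E/∂q = -3(q - 3)(q + 1); at q=2 this is 9, so q decreases.
p converges to its nearest critical value 1 (a local min of the p-part); q converges to -1. The iterate converges to (1, -1).

(1, -1)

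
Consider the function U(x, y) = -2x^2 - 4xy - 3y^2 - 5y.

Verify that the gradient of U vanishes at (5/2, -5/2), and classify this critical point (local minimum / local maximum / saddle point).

local maximum

∇U = (-4x - 4y, -4x - 6y - 5); substituting (5/2, -5/2) gives ∇U = (0, 0), so (5/2, -5/2) is indeed a critical point.
The Hessian of U is constant: H = [[-4, -4], [-4, -6]].
det(H) = (-4)·(-6) − (-4)² = 8.
det(H) > 0 and tr(H) = -10 < 0, so H is negative definite and the point is a local maximum.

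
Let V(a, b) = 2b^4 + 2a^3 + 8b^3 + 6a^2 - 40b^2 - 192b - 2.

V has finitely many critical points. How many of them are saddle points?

3

V separates as a function of a plus a function of b, so ∇V=0 decouples.
∂V/∂a = 6a(a + 2) = 0 at a ∈ {-2, 0}; ∂V/∂b = 8(b - 3)(b + 2)(b + 4) = 0 at b ∈ {-4, -2, 3}.
The Hessian is diagonal: diag(V_aa, V_bb). Second derivatives: V_aa(-2)=-12, V_aa(0)=12; V_bb(-4)=112, V_bb(-2)=-80, V_bb(3)=280.
Saddle points occur where the two diagonal entries have opposite signs: (-2, -4), (-2, 3), (0, -2). Count: 3.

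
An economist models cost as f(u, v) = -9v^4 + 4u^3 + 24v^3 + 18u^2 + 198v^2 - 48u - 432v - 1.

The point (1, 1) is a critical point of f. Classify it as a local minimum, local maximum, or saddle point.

local minimum

The mixed partial ∂²f/∂u∂v is 0, so the Hessian at any point is diag(f_uu, f_vv) = diag(12(2u + 3), 36(-3v^2 + 4v + 11)).
At (1, 1): H = diag(60, 432).
Both eigenvalues are positive, so H is positive definite: a local minimum.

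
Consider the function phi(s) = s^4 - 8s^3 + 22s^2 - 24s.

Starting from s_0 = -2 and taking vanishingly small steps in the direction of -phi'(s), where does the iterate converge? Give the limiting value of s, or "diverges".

1

phi'(s) = 4(s - 3)(s - 2)(s - 1), so phi'(-2) = -240.
Gradient descent moves in the -phi' direction, i.e. s is increasing.
The nearest critical point in that direction is s = 1, where phi'' = 8 > 0 (a local minimum). The iterate converges there.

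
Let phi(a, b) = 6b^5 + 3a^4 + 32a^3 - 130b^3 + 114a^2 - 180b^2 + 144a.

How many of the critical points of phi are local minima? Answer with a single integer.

4

phi separates as a function of a plus a function of b, so ∇phi=0 decouples.
∂phi/∂a = 12(a + 1)(a + 3)(a + 4) = 0 at a ∈ {-4, -3, -1}; ∂phi/∂b = 30b(b - 4)(b + 1)(b + 3) = 0 at b ∈ {-3, -1, 0, 4}.
The Hessian is diagonal: diag(phi_aa, phi_bb). Second derivatives: phi_aa(-4)=36, phi_aa(-3)=-24, phi_aa(-1)=72; phi_bb(-3)=-1260, phi_bb(-1)=300, phi_bb(0)=-360, phi_bb(4)=4200.
Local minima occur where both diagonal entries positive: (-4, -1), (-4, 4), (-1, -1), (-1, 4). Count: 4.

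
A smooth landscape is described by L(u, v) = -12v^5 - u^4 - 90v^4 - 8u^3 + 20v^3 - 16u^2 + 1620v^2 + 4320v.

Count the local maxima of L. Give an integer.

4

L separates as a function of u plus a function of v, so ∇L=0 decouples.
∂L/∂u = -4u(u + 2)(u + 4) = 0 at u ∈ {-4, -2, 0}; ∂L/∂v = -60(v - 3)(v + 2)(v + 3)(v + 4) = 0 at v ∈ {-4, -3, -2, 3}.
The Hessian is diagonal: diag(L_uu, L_vv). Second derivatives: L_uu(-4)=-32, L_uu(-2)=16, L_uu(0)=-32; L_vv(-4)=840, L_vv(-3)=-360, L_vv(-2)=600, L_vv(3)=-12600.
Local maxima occur where both diagonal entries negative: (-4, -3), (-4, 3), (0, -3), (0, 3). Count: 4.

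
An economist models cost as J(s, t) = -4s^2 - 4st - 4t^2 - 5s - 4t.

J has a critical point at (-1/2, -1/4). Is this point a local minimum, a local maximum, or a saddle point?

The Hessian of J is constant: H = [[-8, -4], [-4, -8]].
det(H) = (-8)·(-8) − (-4)² = 48.
det(H) > 0 and tr(H) = -16 < 0, so H is negative definite and the point is a local maximum.

local maximum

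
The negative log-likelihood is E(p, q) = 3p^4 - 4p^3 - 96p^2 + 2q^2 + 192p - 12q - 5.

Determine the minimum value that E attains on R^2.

-1303

E(p,q) separates as A(p) + B(q) − 5, so its minimum is min A + min B − 5.
A'(p) = 12(p - 4)(p - 1)(p + 4) vanishes at p ∈ {-4, 1, 4}; B'(q) = 4q - 12 vanishes at q ∈ {3}.
Local minima of A (where A''>0): A(-4)=-1280, A(4)=-256. Local minima of B: B(3)=-18.
So the global minimum of E is A(-4) + B(3) − 5 = -1280 − 18 − 5 = -1303, attained at (-4, 3).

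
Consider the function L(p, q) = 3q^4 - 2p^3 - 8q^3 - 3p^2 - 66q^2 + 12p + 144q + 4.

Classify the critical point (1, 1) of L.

The mixed partial ∂²L/∂p∂q is 0, so the Hessian at any point is diag(L_pp, L_qq) = diag(-6(2p + 1), 12(3q^2 - 4q - 11)).
At (1, 1): H = diag(-18, -144).
Both eigenvalues are negative, so H is negative definite: a local maximum.

local maximum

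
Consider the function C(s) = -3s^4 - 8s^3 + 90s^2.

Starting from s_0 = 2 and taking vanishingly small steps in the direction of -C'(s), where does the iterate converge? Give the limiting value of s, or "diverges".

C'(s) = -12s(s - 3)(s + 5), so C'(2) = 168.
Gradient descent moves in the -C' direction, i.e. s is decreasing.
The nearest critical point in that direction is s = 0, where C'' = 180 > 0 (a local minimum). The iterate converges there.

0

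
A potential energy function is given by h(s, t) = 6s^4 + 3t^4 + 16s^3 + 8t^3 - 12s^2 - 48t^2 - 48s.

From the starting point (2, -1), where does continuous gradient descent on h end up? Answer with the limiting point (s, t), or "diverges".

(1, -4)

h is separable, so gradient descent decouples: s follows -∂h/∂s, t follows -∂h/∂t.
∂h/∂s = 24(s - 1)(s + 1)(s + 2); at s=2 this is 288, so s decreases.
∂h/∂t = 12t(t - 2)(t + 4); at t=-1 this is 108, so t decreases.
s converges to its nearest critical value 1 (a local min of the s-part); t converges to -4. The iterate converges to (1, -4).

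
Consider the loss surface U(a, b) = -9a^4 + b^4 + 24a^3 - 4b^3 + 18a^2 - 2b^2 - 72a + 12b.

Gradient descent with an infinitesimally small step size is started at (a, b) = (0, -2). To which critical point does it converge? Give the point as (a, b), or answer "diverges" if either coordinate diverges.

(1, -1)

U is separable, so gradient descent decouples: a follows -∂U/∂a, b follows -∂U/∂b.
∂U/∂a = -36(a - 2)(a - 1)(a + 1); at a=0 this is -72, so a increases.
∂U/∂b = 4(b - 3)(b - 1)(b + 1); at b=-2 this is -60, so b increases.
a converges to its nearest critical value 1 (a local min of the a-part); b converges to -1. The iterate converges to (1, -1).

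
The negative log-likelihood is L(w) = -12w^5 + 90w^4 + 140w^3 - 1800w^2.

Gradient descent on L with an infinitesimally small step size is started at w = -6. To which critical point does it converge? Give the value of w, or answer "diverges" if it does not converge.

-3

L'(w) = -60w(w - 5)(w - 4)(w + 3), so L'(-6) = -118800.
Gradient descent moves in the -L' direction, i.e. w is increasing.
The nearest critical point in that direction is w = -3, where L'' = 10080 > 0 (a local minimum). The iterate converges there.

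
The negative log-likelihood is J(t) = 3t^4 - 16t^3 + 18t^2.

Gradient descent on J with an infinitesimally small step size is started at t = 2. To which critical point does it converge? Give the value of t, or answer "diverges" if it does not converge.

3

J'(t) = 12t(t - 3)(t - 1), so J'(2) = -24.
Gradient descent moves in the -J' direction, i.e. t is increasing.
The nearest critical point in that direction is t = 3, where J'' = 72 > 0 (a local minimum). The iterate converges there.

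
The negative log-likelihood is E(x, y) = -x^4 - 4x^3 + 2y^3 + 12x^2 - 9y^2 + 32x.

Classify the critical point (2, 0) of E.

local maximum

The mixed partial ∂²E/∂x∂y is 0, so the Hessian at any point is diag(E_xx, E_yy) = diag(12(-x^2 - 2x + 2), 6(2y - 3)).
At (2, 0): H = diag(-72, -18).
Both eigenvalues are negative, so H is negative definite: a local maximum.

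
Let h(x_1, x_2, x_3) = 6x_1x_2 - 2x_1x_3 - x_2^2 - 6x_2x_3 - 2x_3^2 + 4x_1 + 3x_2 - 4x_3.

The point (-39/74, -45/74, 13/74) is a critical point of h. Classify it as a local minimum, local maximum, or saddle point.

saddle point

The Hessian is constant: H = [[0, 6, -2], [6, -2, -6], [-2, -6, -4]].
Leading principal minors: Δ₁ = 0, Δ₂ = -36, Δ₃ = 296.
The minors fit neither the all-positive nor the alternating-sign pattern, so H is indefinite: a saddle point.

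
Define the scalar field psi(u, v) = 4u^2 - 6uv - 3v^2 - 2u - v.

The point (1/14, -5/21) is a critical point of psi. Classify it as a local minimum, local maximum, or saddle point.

saddle point

The Hessian of psi is constant: H = [[8, -6], [-6, -6]].
det(H) = 8·(-6) − (-6)² = -84.
Since det(H) < 0, H is indefinite and the critical point is a saddle point.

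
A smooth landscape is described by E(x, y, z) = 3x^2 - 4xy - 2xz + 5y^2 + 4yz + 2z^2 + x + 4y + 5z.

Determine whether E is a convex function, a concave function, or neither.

convex

E is quadratic, so its Hessian is the constant matrix H = [[6, -4, -2], [-4, 10, 4], [-2, 4, 4]].
Leading principal minors: 6, 44, 104.
All positive ⇒ H ≻ 0 ⇒ convex.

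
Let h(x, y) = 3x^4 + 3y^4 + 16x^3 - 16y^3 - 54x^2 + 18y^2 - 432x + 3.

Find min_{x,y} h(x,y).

-1131

h(x,y) separates as P(x) + Q(y) + 3, so its minimum is min P + min Q + 3.
P'(x) = 12(x - 3)(x + 3)(x + 4) vanishes at x ∈ {-4, -3, 3}; Q'(y) = 12y(y - 3)(y - 1) vanishes at y ∈ {0, 1, 3}.
Local minima of P (where P''>0): P(-4)=608, P(3)=-1107. Local minima of Q: Q(0)=0, Q(3)=-27.
So the global minimum of h is P(3) + Q(3) + 3 = -1107 − 27 + 3 = -1131, attained at (3, 3).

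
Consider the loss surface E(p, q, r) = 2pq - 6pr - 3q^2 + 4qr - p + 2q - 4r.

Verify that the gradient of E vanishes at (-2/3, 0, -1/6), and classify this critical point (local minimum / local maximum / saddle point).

∇E = (2q - 6r - 1, 2p - 6q + 4r + 2, -6p + 4q - 4); substituting (-2/3, 0, -1/6) gives ∇E = (0, 0, 0), so (-2/3, 0, -1/6) is indeed a critical point.
The Hessian is constant: H = [[0, 2, -6], [2, -6, 4], [-6, 4, 0]].
Leading principal minors: Δ₁ = 0, Δ₂ = -4, Δ₃ = 120.
The minors fit neither the all-positive nor the alternating-sign pattern, so H is indefinite: a saddle point.

saddle point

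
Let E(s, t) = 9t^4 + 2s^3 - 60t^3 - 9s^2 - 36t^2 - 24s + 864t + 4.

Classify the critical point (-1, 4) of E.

saddle point

The mixed partial ∂²E/∂s∂t is 0, so the Hessian at any point is diag(E_ss, E_tt) = diag(6(2s - 3), 36(3t^2 - 10t - 2)).
At (-1, 4): H = diag(-30, 216).
The eigenvalues have opposite signs, so H is indefinite: a saddle point.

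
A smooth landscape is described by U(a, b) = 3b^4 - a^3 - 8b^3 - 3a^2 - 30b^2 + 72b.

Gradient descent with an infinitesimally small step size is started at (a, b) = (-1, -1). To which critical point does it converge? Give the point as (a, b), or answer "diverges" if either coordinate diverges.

(-2, -2)

U is separable, so gradient descent decouples: a follows -∂U/∂a, b follows -∂U/∂b.
∂U/∂a = -3a(a + 2); at a=-1 this is 3, so a decreases.
∂U/∂b = 12(b - 3)(b - 1)(b + 2); at b=-1 this is 96, so b decreases.
a converges to its nearest critical value -2 (a local min of the a-part); b converges to -2. The iterate converges to (-2, -2).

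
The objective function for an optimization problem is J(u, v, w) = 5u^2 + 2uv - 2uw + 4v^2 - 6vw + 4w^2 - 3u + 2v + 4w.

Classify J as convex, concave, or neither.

J is quadratic, so its Hessian is the constant matrix H = [[10, 2, -2], [2, 8, -6], [-2, -6, 8]].
Leading principal minors: 10, 76, 264.
All positive ⇒ H ≻ 0 ⇒ convex.

convex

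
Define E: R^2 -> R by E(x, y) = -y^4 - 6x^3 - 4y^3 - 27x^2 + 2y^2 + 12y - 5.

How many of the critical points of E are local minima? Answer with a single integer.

E separates as a function of x plus a function of y, so ∇E=0 decouples.
∂E/∂x = -18x(x + 3) = 0 at x ∈ {-3, 0}; ∂E/∂y = -4(y - 1)(y + 1)(y + 3) = 0 at y ∈ {-3, -1, 1}.
The Hessian is diagonal: diag(E_xx, E_yy). Second derivatives: E_xx(-3)=54, E_xx(0)=-54; E_yy(-3)=-32, E_yy(-1)=16, E_yy(1)=-32.
Local minima occur where both diagonal entries positive: (-3, -1). Count: 1.

1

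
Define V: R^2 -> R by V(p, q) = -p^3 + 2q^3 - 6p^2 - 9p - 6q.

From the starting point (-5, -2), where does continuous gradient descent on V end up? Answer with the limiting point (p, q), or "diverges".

V is separable, so gradient descent decouples: p follows -∂V/∂p, q follows -∂V/∂q.
∂V/∂p = -3(p + 1)(p + 3); at p=-5 this is -24, so p increases.
∂V/∂q = 6(q - 1)(q + 1); at q=-2 this is 18, so q decreases.
The q-coordinate has no critical point in that direction and runs off to infinity.

diverges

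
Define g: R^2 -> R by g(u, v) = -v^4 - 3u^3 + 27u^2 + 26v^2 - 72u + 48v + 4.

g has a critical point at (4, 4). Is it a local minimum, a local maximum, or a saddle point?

local maximum

The mixed partial ∂²g/∂u∂v is 0, so the Hessian at any point is diag(g_uu, g_vv) = diag(18(-u + 3), 4(-3v^2 + 13)).
At (4, 4): H = diag(-18, -140).
Both eigenvalues are negative, so H is negative definite: a local maximum.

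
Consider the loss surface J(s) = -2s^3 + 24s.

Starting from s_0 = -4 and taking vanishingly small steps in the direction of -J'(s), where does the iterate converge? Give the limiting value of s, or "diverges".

-2

J'(s) = -6(s - 2)(s + 2), so J'(-4) = -72.
Gradient descent moves in the -J' direction, i.e. s is increasing.
The nearest critical point in that direction is s = -2, where J'' = 24 > 0 (a local minimum). The iterate converges there.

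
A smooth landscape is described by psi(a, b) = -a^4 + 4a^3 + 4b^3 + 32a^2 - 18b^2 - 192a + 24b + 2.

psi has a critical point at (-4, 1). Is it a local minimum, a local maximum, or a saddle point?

The mixed partial ∂²psi/∂a∂b is 0, so the Hessian at any point is diag(psi_aa, psi_bb) = diag(4(-3a^2 + 6a + 16), 12(2b - 3)).
At (-4, 1): H = diag(-224, -12).
Both eigenvalues are negative, so H is negative definite: a local maximum.

local maximum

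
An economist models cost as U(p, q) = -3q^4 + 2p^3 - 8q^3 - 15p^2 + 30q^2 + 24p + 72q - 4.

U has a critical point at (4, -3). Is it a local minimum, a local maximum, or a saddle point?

The mixed partial ∂²U/∂p∂q is 0, so the Hessian at any point is diag(U_pp, U_qq) = diag(6(2p - 5), 12(-3q^2 - 4q + 5)).
At (4, -3): H = diag(18, -120).
The eigenvalues have opposite signs, so H is indefinite: a saddle point.

saddle point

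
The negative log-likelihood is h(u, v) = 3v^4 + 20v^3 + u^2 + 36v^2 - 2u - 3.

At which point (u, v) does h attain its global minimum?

h(u,v) separates as P(u) + Q(v) − 3, so its minimum is min P + min Q − 3.
P'(u) = 2u - 2 vanishes at u ∈ {1}; Q'(v) = 12v(v + 2)(v + 3) vanishes at v ∈ {-3, -2, 0}.
Local minima of P (where P''>0): P(1)=-1. Local minima of Q: Q(-3)=27, Q(0)=0.
So the global minimum of h is P(1) + Q(0) − 3 = -1 + 0 − 3 = -4, attained at (1, 0).

(1, 0)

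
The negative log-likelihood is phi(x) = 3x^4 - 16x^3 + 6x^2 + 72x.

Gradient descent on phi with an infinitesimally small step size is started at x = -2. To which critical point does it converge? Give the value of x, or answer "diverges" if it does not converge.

-1

phi'(x) = 12(x - 3)(x - 2)(x + 1), so phi'(-2) = -240.
Gradient descent moves in the -phi' direction, i.e. x is increasing.
The nearest critical point in that direction is x = -1, where phi'' = 144 > 0 (a local minimum). The iterate converges there.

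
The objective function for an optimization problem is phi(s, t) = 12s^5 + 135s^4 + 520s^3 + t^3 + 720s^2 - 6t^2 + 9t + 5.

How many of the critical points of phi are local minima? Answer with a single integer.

2

phi separates as a function of s plus a function of t, so ∇phi=0 decouples.
∂phi/∂s = 60s(s + 2)(s + 3)(s + 4) = 0 at s ∈ {-4, -3, -2, 0}; ∂phi/∂t = 3(t - 3)(t - 1) = 0 at t ∈ {1, 3}.
The Hessian is diagonal: diag(phi_ss, phi_tt). Second derivatives: phi_ss(-4)=-480, phi_ss(-3)=180, phi_ss(-2)=-240, phi_ss(0)=1440; phi_tt(1)=-6, phi_tt(3)=6.
Local minima occur where both diagonal entries positive: (-3, 3), (0, 3). Count: 2.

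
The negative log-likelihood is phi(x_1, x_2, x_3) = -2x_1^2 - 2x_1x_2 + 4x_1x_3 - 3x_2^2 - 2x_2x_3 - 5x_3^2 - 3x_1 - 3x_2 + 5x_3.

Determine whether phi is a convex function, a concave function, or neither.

phi is quadratic, so its Hessian is the constant matrix H = [[-4, -2, 4], [-2, -6, -2], [4, -2, -10]].
Leading principal minors: -4, 20, -56.
Signs alternate −, +, − ⇒ H ≺ 0 ⇒ concave.

concave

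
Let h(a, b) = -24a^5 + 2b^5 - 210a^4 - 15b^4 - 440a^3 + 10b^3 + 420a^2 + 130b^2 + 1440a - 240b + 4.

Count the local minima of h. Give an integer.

h separates as a function of a plus a function of b, so ∇h=0 decouples.
∂h/∂a = -120(a - 1)(a + 1)(a + 3)(a + 4) = 0 at a ∈ {-4, -3, -1, 1}; ∂h/∂b = 10(b - 4)(b - 3)(b - 1)(b + 2) = 0 at b ∈ {-2, 1, 3, 4}.
The Hessian is diagonal: diag(h_aa, h_bb). Second derivatives: h_aa(-4)=1800, h_aa(-3)=-960, h_aa(-1)=1440, h_aa(1)=-4800; h_bb(-2)=-900, h_bb(1)=180, h_bb(3)=-100, h_bb(4)=180.
Local minima occur where both diagonal entries positive: (-4, 1), (-4, 4), (-1, 1), (-1, 4). Count: 4.

4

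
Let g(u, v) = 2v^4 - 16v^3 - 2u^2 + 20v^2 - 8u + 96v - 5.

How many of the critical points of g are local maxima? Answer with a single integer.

1

g separates as a function of u plus a function of v, so ∇g=0 decouples.
∂g/∂u = -4(u + 2) = 0 at u ∈ {-2}; ∂g/∂v = 8(v - 4)(v - 3)(v + 1) = 0 at v ∈ {-1, 3, 4}.
The Hessian is diagonal: diag(g_uu, g_vv). Second derivatives: g_uu(-2)=-4; g_vv(-1)=160, g_vv(3)=-32, g_vv(4)=40.
Local maxima occur where both diagonal entries negative: (-2, 3). Count: 1.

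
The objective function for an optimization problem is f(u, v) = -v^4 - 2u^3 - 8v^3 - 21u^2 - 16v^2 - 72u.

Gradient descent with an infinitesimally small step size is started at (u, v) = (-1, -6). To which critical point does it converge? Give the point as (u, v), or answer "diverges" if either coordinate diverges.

diverges

f is separable, so gradient descent decouples: u follows -∂f/∂u, v follows -∂f/∂v.
∂f/∂u = -6(u + 3)(u + 4); at u=-1 this is -36, so u increases.
∂f/∂v = -4v(v + 2)(v + 4); at v=-6 this is 192, so v decreases.
The u-coordinate has no critical point in that direction and runs off to infinity.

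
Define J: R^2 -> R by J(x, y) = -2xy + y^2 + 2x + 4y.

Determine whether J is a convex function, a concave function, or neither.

J is quadratic, so its Hessian is the constant matrix H = [[0, -2], [-2, 2]].
det(H) = -4, tr(H) = 2.
det(H) < 0, so H is indefinite: neither convex nor concave.

neither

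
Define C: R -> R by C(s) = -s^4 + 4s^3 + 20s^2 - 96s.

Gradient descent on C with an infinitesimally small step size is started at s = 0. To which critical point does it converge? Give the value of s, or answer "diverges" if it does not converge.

2

C'(s) = -4(s - 4)(s - 2)(s + 3), so C'(0) = -96.
Gradient descent moves in the -C' direction, i.e. s is increasing.
The nearest critical point in that direction is s = 2, where C'' = 40 > 0 (a local minimum). The iterate converges there.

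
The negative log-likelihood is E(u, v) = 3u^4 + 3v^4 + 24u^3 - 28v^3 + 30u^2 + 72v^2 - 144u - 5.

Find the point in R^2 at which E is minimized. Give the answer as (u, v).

E(u,v) separates as P(u) + Q(v) − 5, so its minimum is min P + min Q − 5.
P'(u) = 12(u - 1)(u + 3)(u + 4) vanishes at u ∈ {-4, -3, 1}; Q'(v) = 12v(v - 4)(v - 3) vanishes at v ∈ {0, 3, 4}.
Local minima of P (where P''>0): P(-4)=288, P(1)=-87. Local minima of Q: Q(0)=0, Q(4)=128.
So the global minimum of E is P(1) + Q(0) − 5 = -87 + 0 − 5 = -92, attained at (1, 0).

(1, 0)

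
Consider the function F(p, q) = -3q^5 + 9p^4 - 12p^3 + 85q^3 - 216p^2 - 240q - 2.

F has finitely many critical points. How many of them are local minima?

4

F separates as a function of p plus a function of q, so ∇F=0 decouples.
∂F/∂p = 36p(p - 4)(p + 3) = 0 at p ∈ {-3, 0, 4}; ∂F/∂q = -15(q - 4)(q - 1)(q + 1)(q + 4) = 0 at q ∈ {-4, -1, 1, 4}.
The Hessian is diagonal: diag(F_pp, F_qq). Second derivatives: F_pp(-3)=756, F_pp(0)=-432, F_pp(4)=1008; F_qq(-4)=1800, F_qq(-1)=-450, F_qq(1)=450, F_qq(4)=-1800.
Local minima occur where both diagonal entries positive: (-3, -4), (-3, 1), (4, -4), (4, 1). Count: 4.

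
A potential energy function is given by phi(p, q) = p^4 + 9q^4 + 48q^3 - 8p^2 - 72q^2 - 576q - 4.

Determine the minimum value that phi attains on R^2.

-932

phi(p,q) separates as A(p) + B(q) − 4, so its minimum is min A + min B − 4.
A'(p) = 4p(p - 2)(p + 2) vanishes at p ∈ {-2, 0, 2}; B'(q) = 36(q - 2)(q + 2)(q + 4) vanishes at q ∈ {-4, -2, 2}.
Local minima of A (where A''>0): A(-2)=-16, A(2)=-16. Local minima of B: B(-4)=384, B(2)=-912.
So the global minimum of phi is A(-2) + B(2) − 4 = -16 − 912 − 4 = -932, attained at (-2, 2).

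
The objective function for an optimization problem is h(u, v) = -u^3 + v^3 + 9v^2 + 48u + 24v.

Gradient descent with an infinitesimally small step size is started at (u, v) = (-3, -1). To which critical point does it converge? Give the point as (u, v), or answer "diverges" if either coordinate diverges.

(-4, -2)

h is separable, so gradient descent decouples: u follows -∂h/∂u, v follows -∂h/∂v.
∂h/∂u = -3(u - 4)(u + 4); at u=-3 this is 21, so u decreases.
∂h/∂v = 3(v + 2)(v + 4); at v=-1 this is 9, so v decreases.
u converges to its nearest critical value -4 (a local min of the u-part); v converges to -2. The iterate converges to (-4, -2).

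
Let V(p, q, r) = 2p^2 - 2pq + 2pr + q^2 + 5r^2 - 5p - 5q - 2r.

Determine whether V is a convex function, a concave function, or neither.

convex

V is quadratic, so its Hessian is the constant matrix H = [[4, -2, 2], [-2, 2, 0], [2, 0, 10]].
Leading principal minors: 4, 4, 32.
All positive ⇒ H ≻ 0 ⇒ convex.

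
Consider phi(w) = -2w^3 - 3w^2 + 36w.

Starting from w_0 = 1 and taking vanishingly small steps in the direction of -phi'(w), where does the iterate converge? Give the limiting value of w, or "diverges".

phi'(w) = -6(w - 2)(w + 3), so phi'(1) = 24.
Gradient descent moves in the -phi' direction, i.e. w is decreasing.
The nearest critical point in that direction is w = -3, where phi'' = 30 > 0 (a local minimum). The iterate converges there.

-3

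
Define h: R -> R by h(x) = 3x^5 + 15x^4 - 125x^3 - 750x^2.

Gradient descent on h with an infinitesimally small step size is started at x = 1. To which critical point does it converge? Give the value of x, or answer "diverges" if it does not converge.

5

h'(x) = 15x(x - 5)(x + 4)(x + 5), so h'(1) = -1800.
Gradient descent moves in the -h' direction, i.e. x is increasing.
The nearest critical point in that direction is x = 5, where h'' = 6750 > 0 (a local minimum). The iterate converges there.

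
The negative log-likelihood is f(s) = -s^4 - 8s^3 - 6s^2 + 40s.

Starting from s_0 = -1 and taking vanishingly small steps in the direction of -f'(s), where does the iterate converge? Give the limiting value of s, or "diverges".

-2

f'(s) = -4(s - 1)(s + 2)(s + 5), so f'(-1) = 32.
Gradient descent moves in the -f' direction, i.e. s is decreasing.
The nearest critical point in that direction is s = -2, where f'' = 36 > 0 (a local minimum). The iterate converges there.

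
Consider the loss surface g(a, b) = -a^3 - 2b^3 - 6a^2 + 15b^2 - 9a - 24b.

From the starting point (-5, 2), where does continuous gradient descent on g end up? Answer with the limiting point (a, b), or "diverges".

g is separable, so gradient descent decouples: a follows -∂g/∂a, b follows -∂g/∂b.
∂g/∂a = -3(a + 1)(a + 3); at a=-5 this is -24, so a increases.
∂g/∂b = -6(b - 4)(b - 1); at b=2 this is 12, so b decreases.
a converges to its nearest critical value -3 (a local min of the a-part); b converges to 1. The iterate converges to (-3, 1).

(-3, 1)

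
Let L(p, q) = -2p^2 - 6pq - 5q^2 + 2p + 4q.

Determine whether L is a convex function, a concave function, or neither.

L is quadratic, so its Hessian is the constant matrix H = [[-4, -6], [-6, -10]].
det(H) = 4, tr(H) = -14.
det(H) > 0 and tr(H) < 0, so H is negative definite everywhere: concave.

concave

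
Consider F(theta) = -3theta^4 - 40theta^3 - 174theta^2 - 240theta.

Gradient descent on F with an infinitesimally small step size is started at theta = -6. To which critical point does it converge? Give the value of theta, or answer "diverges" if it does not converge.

F'(theta) = -12(theta + 1)(theta + 4)(theta + 5), so F'(-6) = 120.
Gradient descent moves in the -F' direction, i.e. theta is decreasing.
There is no critical point below theta=-6, and F' keeps the same sign, so the iterate runs off to −∞.

diverges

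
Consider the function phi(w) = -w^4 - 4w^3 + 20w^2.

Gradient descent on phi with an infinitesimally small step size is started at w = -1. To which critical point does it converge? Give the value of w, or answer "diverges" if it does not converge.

0

phi'(w) = -4w(w - 2)(w + 5), so phi'(-1) = -48.
Gradient descent moves in the -phi' direction, i.e. w is increasing.
The nearest critical point in that direction is w = 0, where phi'' = 40 > 0 (a local minimum). The iterate converges there.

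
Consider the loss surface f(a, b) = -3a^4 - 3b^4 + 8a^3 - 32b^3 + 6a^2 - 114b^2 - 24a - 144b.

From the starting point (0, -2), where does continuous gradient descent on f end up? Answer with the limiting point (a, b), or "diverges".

(1, -3)

f is separable, so gradient descent decouples: a follows -∂f/∂a, b follows -∂f/∂b.
∂f/∂a = -12(a - 2)(a - 1)(a + 1); at a=0 this is -24, so a increases.
∂f/∂b = -12(b + 1)(b + 3)(b + 4); at b=-2 this is 24, so b decreases.
a converges to its nearest critical value 1 (a local min of the a-part); b converges to -3. The iterate converges to (1, -3).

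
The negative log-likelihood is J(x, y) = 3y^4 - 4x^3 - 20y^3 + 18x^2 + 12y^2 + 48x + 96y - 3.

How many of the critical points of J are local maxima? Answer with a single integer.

1

J separates as a function of x plus a function of y, so ∇J=0 decouples.
∂J/∂x = -12(x - 4)(x + 1) = 0 at x ∈ {-1, 4}; ∂J/∂y = 12(y - 4)(y - 2)(y + 1) = 0 at y ∈ {-1, 2, 4}.
The Hessian is diagonal: diag(J_xx, J_yy). Second derivatives: J_xx(-1)=60, J_xx(4)=-60; J_yy(-1)=180, J_yy(2)=-72, J_yy(4)=120.
Local maxima occur where both diagonal entries negative: (4, 2). Count: 1.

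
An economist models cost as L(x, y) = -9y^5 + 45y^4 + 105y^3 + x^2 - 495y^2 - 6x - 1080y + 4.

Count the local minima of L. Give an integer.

2

L separates as a function of x plus a function of y, so ∇L=0 decouples.
∂L/∂x = 2(x - 3) = 0 at x ∈ {3}; ∂L/∂y = -45(y - 4)(y - 3)(y + 1)(y + 2) = 0 at y ∈ {-2, -1, 3, 4}.
The Hessian is diagonal: diag(L_xx, L_yy). Second derivatives: L_xx(3)=2; L_yy(-2)=1350, L_yy(-1)=-900, L_yy(3)=900, L_yy(4)=-1350.
Local minima occur where both diagonal entries positive: (3, -2), (3, 3). Count: 2.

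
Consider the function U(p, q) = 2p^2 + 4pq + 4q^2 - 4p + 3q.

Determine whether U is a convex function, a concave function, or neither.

U is quadratic, so its Hessian is the constant matrix H = [[4, 4], [4, 8]].
det(H) = 16, tr(H) = 12.
det(H) > 0 and tr(H) > 0, so H is positive definite everywhere: convex.

convex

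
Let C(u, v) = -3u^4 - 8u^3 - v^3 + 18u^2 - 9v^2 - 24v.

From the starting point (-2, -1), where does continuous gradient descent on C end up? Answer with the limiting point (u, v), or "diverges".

diverges

C is separable, so gradient descent decouples: u follows -∂C/∂u, v follows -∂C/∂v.
∂C/∂u = -12u(u - 1)(u + 3); at u=-2 this is -72, so u increases.
∂C/∂v = -3(v + 2)(v + 4); at v=-1 this is -9, so v increases.
The v-coordinate has no critical point in that direction and runs off to infinity.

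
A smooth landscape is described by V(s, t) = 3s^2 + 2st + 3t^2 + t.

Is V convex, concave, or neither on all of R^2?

convex

V is quadratic, so its Hessian is the constant matrix H = [[6, 2], [2, 6]].
det(H) = 32, tr(H) = 12.
det(H) > 0 and tr(H) > 0, so H is positive definite everywhere: convex.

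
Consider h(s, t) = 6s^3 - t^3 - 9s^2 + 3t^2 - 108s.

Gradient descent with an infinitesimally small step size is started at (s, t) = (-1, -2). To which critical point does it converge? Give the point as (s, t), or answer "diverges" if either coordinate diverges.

(3, 0)

h is separable, so gradient descent decouples: s follows -∂h/∂s, t follows -∂h/∂t.
∂h/∂s = 18(s - 3)(s + 2); at s=-1 this is -72, so s increases.
∂h/∂t = -3t(t - 2); at t=-2 this is -24, so t increases.
s converges to its nearest critical value 3 (a local min of the s-part); t converges to 0. The iterate converges to (3, 0).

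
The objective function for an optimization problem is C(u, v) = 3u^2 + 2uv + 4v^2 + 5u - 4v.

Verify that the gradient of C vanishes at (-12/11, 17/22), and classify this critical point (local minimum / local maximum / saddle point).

local minimum

∇C = (6u + 2v + 5, 2u + 8v - 4); substituting (-12/11, 17/22) gives ∇C = (0, 0), so (-12/11, 17/22) is indeed a critical point.
The Hessian of C is constant: H = [[6, 2], [2, 8]].
det(H) = 6·8 − 2² = 44.
det(H) > 0 and tr(H) = 14 > 0, so H is positive definite and the point is a local minimum.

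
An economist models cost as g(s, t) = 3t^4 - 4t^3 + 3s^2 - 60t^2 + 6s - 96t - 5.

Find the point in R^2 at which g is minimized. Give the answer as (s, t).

g(s,t) separates as P(s) + Q(t) − 5, so its minimum is min P + min Q − 5.
P'(s) = 6s + 6 vanishes at s ∈ {-1}; Q'(t) = 12(t - 4)(t + 1)(t + 2) vanishes at t ∈ {-2, -1, 4}.
Local minima of P (where P''>0): P(-1)=-3. Local minima of Q: Q(-2)=32, Q(4)=-832.
So the global minimum of g is P(-1) + Q(4) − 5 = -3 − 832 − 5 = -840, attained at (-1, 4).

(-1, 4)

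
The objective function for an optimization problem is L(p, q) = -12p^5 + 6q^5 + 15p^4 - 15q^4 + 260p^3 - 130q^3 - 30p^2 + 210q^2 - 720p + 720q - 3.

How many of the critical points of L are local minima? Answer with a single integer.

L separates as a function of p plus a function of q, so ∇L=0 decouples.
∂L/∂p = -60(p - 4)(p - 1)(p + 1)(p + 3) = 0 at p ∈ {-3, -1, 1, 4}; ∂L/∂q = 30(q - 4)(q - 2)(q + 1)(q + 3) = 0 at q ∈ {-3, -1, 2, 4}.
The Hessian is diagonal: diag(L_pp, L_qq). Second derivatives: L_pp(-3)=3360, L_pp(-1)=-1200, L_pp(1)=1440, L_pp(4)=-6300; L_qq(-3)=-2100, L_qq(-1)=900, L_qq(2)=-900, L_qq(4)=2100.
Local minima occur where both diagonal entries positive: (-3, -1), (-3, 4), (1, -1), (1, 4). Count: 4.

4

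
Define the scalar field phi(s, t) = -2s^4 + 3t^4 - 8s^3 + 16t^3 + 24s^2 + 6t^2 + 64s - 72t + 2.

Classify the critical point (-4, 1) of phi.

saddle point

The mixed partial ∂²phi/∂s∂t is 0, so the Hessian at any point is diag(phi_ss, phi_tt) = diag(24(-s^2 - 2s + 2), 12(3t^2 + 8t + 1)).
At (-4, 1): H = diag(-144, 144).
The eigenvalues have opposite signs, so H is indefinite: a saddle point.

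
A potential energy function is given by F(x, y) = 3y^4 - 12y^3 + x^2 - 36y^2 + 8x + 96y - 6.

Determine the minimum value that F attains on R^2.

F(x,y) separates as P(x) + Q(y) − 6, so its minimum is min P + min Q − 6.
P'(x) = 2x + 8 vanishes at x ∈ {-4}; Q'(y) = 12(y - 4)(y - 1)(y + 2) vanishes at y ∈ {-2, 1, 4}.
Local minima of P (where P''>0): P(-4)=-16. Local minima of Q: Q(-2)=-192, Q(4)=-192.
So the global minimum of F is P(-4) + Q(-2) − 6 = -16 − 192 − 6 = -214, attained at (-4, -2).

-214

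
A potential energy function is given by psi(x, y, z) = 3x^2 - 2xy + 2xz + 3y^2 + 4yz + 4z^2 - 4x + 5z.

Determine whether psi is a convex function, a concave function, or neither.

psi is quadratic, so its Hessian is the constant matrix H = [[6, -2, 2], [-2, 6, 4], [2, 4, 8]].
Leading principal minors: 6, 32, 104.
All positive ⇒ H ≻ 0 ⇒ convex.

convex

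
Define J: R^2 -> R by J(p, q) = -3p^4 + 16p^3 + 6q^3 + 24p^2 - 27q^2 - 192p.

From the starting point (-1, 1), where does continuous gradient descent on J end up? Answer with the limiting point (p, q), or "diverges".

J is separable, so gradient descent decouples: p follows -∂J/∂p, q follows -∂J/∂q.
∂J/∂p = -12(p - 4)(p - 2)(p + 2); at p=-1 this is -180, so p increases.
∂J/∂q = 18q(q - 3); at q=1 this is -36, so q increases.
p converges to its nearest critical value 2 (a local min of the p-part); q converges to 3. The iterate converges to (2, 3).

(2, 3)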